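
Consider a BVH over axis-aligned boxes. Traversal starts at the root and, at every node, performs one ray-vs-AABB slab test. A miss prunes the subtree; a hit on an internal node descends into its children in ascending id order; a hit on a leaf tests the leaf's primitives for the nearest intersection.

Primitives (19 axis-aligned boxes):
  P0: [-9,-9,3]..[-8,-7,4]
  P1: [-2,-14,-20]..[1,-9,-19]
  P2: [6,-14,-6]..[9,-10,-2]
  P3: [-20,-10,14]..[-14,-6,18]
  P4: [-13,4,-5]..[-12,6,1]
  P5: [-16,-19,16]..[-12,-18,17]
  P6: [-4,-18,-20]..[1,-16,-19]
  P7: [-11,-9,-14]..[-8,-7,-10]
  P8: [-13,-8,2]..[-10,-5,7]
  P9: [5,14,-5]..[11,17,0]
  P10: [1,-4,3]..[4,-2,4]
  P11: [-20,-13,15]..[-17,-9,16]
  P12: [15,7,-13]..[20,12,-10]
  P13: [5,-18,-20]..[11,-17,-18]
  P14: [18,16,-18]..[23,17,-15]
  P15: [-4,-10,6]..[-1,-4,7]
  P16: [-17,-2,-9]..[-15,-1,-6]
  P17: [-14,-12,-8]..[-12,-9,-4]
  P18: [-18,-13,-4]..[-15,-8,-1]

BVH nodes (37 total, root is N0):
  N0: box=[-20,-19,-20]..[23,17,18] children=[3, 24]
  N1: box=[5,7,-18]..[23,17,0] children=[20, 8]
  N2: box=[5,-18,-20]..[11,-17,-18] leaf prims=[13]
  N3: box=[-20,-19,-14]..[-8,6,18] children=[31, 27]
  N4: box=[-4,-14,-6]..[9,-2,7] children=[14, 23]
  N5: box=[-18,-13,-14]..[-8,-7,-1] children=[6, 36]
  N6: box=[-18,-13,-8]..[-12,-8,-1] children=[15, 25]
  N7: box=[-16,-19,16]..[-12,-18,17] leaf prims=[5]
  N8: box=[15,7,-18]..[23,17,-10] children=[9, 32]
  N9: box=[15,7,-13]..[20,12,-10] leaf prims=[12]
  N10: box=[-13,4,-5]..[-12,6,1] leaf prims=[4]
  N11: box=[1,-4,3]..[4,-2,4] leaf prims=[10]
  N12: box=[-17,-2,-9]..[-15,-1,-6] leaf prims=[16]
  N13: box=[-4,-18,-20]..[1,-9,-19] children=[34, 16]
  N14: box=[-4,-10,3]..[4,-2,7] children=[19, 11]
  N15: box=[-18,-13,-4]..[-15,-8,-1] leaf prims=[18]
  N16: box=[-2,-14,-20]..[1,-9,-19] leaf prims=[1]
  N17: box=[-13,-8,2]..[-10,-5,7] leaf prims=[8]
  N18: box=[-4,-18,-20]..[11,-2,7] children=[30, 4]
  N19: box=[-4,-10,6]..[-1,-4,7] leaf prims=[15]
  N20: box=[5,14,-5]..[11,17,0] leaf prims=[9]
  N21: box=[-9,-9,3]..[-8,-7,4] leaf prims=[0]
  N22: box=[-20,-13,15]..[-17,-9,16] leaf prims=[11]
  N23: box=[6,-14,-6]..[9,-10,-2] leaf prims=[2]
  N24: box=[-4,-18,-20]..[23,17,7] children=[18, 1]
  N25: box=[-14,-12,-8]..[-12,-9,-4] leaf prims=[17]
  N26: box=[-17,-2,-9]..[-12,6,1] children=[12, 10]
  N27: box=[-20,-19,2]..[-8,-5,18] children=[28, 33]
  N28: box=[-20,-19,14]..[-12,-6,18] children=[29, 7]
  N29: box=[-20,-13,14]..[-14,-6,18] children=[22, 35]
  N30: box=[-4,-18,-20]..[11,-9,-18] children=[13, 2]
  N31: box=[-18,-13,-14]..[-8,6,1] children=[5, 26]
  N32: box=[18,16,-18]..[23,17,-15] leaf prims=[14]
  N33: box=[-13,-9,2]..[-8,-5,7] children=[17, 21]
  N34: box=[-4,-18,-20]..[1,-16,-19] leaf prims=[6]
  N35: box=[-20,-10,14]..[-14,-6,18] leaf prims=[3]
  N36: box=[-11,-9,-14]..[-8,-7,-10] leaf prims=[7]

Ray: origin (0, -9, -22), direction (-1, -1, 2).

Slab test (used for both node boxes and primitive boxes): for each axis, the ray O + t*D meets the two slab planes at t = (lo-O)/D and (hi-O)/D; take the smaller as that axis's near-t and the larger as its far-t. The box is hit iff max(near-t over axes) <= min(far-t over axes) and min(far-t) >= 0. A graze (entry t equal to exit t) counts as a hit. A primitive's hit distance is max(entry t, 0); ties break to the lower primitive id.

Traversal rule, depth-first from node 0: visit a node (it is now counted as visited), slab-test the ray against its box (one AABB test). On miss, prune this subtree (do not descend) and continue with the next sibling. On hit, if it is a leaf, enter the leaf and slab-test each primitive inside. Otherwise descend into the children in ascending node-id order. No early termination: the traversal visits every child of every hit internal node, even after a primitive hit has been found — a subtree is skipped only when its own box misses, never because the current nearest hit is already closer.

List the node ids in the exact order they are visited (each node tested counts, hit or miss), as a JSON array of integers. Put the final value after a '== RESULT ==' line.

Traverse from the root:
N0 x:[-23,20] y:[-26,10] z:[1,20] -> hit [1,10], descend [3, 24]
  N3 x:[8,20] y:[-15,10] z:[4,20] -> hit [8,10], descend [27, 31]
    N27 x:[8,20] y:[-4,10] z:[12,20] -> miss, prune
    N31 x:[8,18] y:[-15,4] z:[4,23/2] -> miss, prune
  N24 x:[-23,4] y:[-26,9] z:[1,29/2] -> hit [1,4], descend [1, 18]
    N1 x:[-23,-5] y:[-26,-16] z:[2,11] -> miss, prune
    N18 x:[-11,4] y:[-7,9] z:[1,29/2] -> hit [1,4], descend [4, 30]
      N4 x:[-9,4] y:[-7,5] z:[8,29/2] -> miss, prune
      N30 x:[-11,4] y:[0,9] z:[1,2] -> hit [1,2], descend [2, 13]
        N2 x:[-11,-5] y:[8,9] z:[1,2] -> miss, prune
        N13 x:[-1,4] y:[0,9] z:[1,3/2] -> hit [1,3/2], descend [16, 34]
          N16 x:[-1,2] y:[0,5] z:[1,3/2] -> hit [1,3/2] leaf, test {P1@t=1}
          N34 x:[-1,4] y:[7,9] z:[1,3/2] -> miss, prune

Visited [0, 3, 27, 31, 24, 1, 18, 4, 30, 2, 13, 16, 34]. Tests: 13 box, 1 leaf. Nearest: P1.

== RESULT ==
[0, 3, 27, 31, 24, 1, 18, 4, 30, 2, 13, 16, 34]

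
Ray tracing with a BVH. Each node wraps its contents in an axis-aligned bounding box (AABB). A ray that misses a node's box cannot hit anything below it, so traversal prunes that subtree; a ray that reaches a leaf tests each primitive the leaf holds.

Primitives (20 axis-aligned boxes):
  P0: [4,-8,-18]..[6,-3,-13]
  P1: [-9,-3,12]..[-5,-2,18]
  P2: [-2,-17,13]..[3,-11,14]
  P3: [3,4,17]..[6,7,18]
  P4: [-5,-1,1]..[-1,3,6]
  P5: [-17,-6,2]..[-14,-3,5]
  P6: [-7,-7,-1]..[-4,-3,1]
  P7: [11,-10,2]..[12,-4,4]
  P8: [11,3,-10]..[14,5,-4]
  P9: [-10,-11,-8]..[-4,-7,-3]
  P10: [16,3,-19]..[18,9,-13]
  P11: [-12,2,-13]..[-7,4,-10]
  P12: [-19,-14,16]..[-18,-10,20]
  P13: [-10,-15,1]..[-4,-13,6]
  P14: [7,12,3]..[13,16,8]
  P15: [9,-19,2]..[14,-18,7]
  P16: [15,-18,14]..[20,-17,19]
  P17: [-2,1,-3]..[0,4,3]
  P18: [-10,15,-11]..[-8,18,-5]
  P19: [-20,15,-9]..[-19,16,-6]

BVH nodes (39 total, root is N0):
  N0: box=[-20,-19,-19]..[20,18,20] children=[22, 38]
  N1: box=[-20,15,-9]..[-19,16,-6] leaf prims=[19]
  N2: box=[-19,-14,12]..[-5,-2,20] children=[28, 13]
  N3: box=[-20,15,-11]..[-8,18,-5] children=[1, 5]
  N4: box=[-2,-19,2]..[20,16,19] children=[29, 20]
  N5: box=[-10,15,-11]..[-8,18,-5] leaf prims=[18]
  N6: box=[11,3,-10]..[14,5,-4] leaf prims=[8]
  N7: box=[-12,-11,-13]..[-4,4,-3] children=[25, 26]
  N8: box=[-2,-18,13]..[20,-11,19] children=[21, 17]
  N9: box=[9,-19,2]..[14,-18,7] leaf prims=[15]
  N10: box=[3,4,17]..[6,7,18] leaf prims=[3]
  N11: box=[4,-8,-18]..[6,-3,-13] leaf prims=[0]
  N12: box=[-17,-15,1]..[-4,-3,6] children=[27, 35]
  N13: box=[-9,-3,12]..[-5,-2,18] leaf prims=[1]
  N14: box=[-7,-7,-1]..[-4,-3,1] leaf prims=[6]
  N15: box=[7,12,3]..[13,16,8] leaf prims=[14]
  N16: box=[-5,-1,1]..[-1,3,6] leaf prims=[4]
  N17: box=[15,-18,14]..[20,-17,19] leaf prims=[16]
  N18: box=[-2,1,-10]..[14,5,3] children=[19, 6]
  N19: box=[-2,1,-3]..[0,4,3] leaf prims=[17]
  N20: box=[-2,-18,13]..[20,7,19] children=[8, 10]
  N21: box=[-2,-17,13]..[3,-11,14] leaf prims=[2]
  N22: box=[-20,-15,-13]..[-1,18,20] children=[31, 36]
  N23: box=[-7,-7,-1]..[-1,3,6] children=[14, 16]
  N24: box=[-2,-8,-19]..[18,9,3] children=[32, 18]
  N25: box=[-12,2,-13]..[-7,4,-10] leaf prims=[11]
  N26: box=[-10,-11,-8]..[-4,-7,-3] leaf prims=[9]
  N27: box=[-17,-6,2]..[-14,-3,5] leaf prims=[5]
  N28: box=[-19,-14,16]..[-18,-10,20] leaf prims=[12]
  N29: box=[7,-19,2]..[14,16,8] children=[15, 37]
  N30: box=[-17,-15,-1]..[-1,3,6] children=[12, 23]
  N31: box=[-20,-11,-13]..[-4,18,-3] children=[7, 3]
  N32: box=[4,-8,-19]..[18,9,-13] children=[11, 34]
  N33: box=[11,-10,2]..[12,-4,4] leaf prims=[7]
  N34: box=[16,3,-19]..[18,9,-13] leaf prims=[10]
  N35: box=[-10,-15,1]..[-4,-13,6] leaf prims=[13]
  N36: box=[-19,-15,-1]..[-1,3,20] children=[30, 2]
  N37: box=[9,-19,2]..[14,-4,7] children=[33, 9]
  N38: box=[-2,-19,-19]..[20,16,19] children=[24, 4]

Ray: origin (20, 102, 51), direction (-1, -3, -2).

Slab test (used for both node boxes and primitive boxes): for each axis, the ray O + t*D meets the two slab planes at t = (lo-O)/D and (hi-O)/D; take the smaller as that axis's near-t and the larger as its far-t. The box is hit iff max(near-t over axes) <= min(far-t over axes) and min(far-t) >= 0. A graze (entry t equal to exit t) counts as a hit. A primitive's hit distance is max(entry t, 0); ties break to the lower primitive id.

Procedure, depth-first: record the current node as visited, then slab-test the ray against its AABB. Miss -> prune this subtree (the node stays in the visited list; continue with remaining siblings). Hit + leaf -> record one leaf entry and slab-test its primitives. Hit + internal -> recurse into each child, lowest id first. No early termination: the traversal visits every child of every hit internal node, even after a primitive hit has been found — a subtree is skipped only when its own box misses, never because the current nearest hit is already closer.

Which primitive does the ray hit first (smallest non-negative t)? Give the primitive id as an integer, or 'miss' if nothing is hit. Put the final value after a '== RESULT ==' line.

Walk:
N0 x:[0,40] y:[28,121/3] z:[31/2,35] -> hit [28,35], descend [22, 38]
  N22 x:[21,40] y:[28,39] z:[31/2,32] -> hit [28,32], descend [31, 36]
    N31 x:[24,40] y:[28,113/3] z:[27,32] -> hit [28,32], descend [3, 7]
      N3 x:[28,40] y:[28,29] z:[28,31] -> hit [28,29], descend [1, 5]
        N1 x:[39,40] y:[86/3,29] z:[57/2,30] -> miss, prune
        N5 x:[28,30] y:[28,29] z:[28,31] -> hit [28,29] leaf, test {P18@t=28}
      N7 x:[24,32] y:[98/3,113/3] z:[27,32] -> miss, prune
    N36 x:[21,39] y:[33,39] z:[31/2,26] -> miss, prune
  N38 x:[0,22] y:[86/3,121/3] z:[16,35] -> miss, prune

9 AABB tests over nodes [0, 22, 31, 3, 1, 5, 7, 36, 38]; 1 leaf entered; closest P18.

== RESULT ==
18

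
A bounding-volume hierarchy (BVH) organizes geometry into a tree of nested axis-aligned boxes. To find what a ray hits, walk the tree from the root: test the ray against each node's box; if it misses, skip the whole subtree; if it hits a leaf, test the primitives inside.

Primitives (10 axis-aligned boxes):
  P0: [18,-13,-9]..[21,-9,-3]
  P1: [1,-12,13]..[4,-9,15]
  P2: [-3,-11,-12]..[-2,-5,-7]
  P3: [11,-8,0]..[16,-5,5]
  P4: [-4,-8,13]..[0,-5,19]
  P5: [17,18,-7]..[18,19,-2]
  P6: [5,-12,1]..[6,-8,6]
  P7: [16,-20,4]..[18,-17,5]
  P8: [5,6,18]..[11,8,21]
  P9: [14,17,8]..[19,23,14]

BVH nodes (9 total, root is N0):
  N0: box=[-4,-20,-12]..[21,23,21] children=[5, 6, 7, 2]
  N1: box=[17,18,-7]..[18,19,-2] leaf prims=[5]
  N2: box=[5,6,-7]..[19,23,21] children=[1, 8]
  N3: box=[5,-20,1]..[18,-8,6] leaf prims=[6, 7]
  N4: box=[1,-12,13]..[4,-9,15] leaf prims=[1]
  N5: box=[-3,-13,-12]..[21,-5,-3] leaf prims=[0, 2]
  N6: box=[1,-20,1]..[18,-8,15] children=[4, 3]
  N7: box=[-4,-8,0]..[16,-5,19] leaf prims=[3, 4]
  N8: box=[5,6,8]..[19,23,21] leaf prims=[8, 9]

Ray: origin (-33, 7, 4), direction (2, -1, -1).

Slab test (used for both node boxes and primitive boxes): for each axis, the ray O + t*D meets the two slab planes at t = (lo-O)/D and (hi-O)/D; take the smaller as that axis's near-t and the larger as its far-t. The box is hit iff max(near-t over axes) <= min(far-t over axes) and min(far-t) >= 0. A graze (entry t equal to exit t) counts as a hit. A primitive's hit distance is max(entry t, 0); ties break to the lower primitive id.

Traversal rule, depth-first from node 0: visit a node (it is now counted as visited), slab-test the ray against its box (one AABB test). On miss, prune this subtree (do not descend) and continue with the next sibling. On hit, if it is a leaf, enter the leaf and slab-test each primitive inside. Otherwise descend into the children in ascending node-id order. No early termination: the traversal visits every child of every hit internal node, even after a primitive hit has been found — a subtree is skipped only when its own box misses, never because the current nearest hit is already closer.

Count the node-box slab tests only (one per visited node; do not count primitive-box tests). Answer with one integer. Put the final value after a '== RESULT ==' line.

Walk:
N0 x:[29/2,27] y:[-16,27] z:[-17,16] -> hit [29/2,16], descend [2, 5, 6, 7]
  N2 x:[19,26] y:[-16,1] z:[-17,11] -> miss, prune
  N5 x:[15,27] y:[12,20] z:[7,16] -> hit [15,16] leaf, test {P0(miss), P2@t=15}
  N6 x:[17,51/2] y:[15,27] z:[-11,3] -> miss, prune
  N7 x:[29/2,49/2] y:[12,15] z:[-15,4] -> miss, prune

Visited [0, 2, 5, 6, 7]. Tests: 5 box, 1 leaf. Nearest: P2.

== RESULT ==
5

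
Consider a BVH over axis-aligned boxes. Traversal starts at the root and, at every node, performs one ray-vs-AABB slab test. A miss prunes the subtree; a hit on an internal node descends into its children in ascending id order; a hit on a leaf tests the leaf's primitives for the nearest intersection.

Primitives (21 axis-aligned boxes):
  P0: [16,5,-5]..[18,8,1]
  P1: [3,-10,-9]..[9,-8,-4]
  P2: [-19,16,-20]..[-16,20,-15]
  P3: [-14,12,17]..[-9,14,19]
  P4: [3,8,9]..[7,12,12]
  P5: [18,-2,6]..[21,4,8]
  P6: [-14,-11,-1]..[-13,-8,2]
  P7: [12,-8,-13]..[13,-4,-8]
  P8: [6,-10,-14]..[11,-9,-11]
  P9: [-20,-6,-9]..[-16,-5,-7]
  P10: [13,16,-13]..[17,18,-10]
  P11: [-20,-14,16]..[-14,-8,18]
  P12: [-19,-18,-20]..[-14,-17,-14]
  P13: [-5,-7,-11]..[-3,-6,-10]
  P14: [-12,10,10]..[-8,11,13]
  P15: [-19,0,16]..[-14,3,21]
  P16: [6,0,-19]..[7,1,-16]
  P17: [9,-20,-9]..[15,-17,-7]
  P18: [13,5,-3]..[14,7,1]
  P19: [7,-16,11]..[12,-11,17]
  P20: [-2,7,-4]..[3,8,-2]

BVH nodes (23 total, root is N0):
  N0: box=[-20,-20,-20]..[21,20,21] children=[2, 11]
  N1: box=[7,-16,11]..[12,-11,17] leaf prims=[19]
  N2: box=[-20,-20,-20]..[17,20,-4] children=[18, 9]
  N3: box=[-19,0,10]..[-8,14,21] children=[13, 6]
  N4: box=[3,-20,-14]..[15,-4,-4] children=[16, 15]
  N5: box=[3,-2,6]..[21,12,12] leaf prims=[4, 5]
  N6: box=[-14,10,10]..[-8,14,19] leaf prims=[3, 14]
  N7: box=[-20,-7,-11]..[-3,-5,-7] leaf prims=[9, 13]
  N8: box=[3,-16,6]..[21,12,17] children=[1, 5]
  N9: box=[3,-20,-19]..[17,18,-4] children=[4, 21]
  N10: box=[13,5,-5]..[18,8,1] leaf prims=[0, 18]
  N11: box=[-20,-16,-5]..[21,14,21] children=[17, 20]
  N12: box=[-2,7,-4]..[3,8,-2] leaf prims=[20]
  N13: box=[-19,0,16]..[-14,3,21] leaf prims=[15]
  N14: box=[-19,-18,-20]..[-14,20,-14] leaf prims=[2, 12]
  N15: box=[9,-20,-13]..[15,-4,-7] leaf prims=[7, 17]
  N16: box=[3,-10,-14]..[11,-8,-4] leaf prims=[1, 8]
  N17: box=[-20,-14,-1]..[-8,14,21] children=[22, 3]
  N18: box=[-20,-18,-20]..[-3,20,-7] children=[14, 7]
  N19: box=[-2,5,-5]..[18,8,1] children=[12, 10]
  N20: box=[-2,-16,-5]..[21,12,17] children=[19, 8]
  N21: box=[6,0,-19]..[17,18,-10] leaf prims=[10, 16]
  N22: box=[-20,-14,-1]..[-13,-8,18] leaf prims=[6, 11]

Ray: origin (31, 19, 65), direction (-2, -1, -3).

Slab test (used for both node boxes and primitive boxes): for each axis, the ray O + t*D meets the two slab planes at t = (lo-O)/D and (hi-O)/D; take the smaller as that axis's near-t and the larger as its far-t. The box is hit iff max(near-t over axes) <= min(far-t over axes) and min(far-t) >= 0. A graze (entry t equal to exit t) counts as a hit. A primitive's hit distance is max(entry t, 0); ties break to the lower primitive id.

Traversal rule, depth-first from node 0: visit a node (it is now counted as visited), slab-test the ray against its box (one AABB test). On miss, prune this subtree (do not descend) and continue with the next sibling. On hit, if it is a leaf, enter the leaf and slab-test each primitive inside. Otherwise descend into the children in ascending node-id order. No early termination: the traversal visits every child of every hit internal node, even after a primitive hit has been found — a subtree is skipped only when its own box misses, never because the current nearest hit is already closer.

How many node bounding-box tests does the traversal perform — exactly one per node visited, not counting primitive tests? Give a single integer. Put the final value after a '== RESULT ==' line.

Walk:
N0 x:[5,51/2] y:[-1,39] z:[44/3,85/3] -> hit [44/3,51/2], descend [2, 11]
  N2 x:[7,51/2] y:[-1,39] z:[23,85/3] -> hit [23,51/2], descend [9, 18]
    N9 x:[7,14] y:[1,39] z:[23,28] -> miss, prune
    N18 x:[17,51/2] y:[-1,37] z:[24,85/3] -> hit [24,51/2], descend [7, 14]
      N7 x:[17,51/2] y:[24,26] z:[24,76/3] -> hit [24,76/3] leaf, test {P9@t=24, P13(miss)}
      N14 x:[45/2,25] y:[-1,37] z:[79/3,85/3] -> miss, prune
  N11 x:[5,51/2] y:[5,35] z:[44/3,70/3] -> hit [44/3,70/3], descend [17, 20]
    N17 x:[39/2,51/2] y:[5,33] z:[44/3,22] -> hit [39/2,22], descend [3, 22]
      N3 x:[39/2,25] y:[5,19] z:[44/3,55/3] -> miss, prune
      N22 x:[22,51/2] y:[27,33] z:[47/3,22] -> miss, prune
    N20 x:[5,33/2] y:[7,35] z:[16,70/3] -> hit [16,33/2], descend [8, 19]
      N8 x:[5,14] y:[7,35] z:[16,59/3] -> miss, prune
      N19 x:[13/2,33/2] y:[11,14] z:[64/3,70/3] -> miss, prune

order=[0, 2, 9, 18, 7, 14, 11, 17, 3, 22, 20, 8, 19]  |boxes|=13  |leaves|=1  hit=P9

== RESULT ==
13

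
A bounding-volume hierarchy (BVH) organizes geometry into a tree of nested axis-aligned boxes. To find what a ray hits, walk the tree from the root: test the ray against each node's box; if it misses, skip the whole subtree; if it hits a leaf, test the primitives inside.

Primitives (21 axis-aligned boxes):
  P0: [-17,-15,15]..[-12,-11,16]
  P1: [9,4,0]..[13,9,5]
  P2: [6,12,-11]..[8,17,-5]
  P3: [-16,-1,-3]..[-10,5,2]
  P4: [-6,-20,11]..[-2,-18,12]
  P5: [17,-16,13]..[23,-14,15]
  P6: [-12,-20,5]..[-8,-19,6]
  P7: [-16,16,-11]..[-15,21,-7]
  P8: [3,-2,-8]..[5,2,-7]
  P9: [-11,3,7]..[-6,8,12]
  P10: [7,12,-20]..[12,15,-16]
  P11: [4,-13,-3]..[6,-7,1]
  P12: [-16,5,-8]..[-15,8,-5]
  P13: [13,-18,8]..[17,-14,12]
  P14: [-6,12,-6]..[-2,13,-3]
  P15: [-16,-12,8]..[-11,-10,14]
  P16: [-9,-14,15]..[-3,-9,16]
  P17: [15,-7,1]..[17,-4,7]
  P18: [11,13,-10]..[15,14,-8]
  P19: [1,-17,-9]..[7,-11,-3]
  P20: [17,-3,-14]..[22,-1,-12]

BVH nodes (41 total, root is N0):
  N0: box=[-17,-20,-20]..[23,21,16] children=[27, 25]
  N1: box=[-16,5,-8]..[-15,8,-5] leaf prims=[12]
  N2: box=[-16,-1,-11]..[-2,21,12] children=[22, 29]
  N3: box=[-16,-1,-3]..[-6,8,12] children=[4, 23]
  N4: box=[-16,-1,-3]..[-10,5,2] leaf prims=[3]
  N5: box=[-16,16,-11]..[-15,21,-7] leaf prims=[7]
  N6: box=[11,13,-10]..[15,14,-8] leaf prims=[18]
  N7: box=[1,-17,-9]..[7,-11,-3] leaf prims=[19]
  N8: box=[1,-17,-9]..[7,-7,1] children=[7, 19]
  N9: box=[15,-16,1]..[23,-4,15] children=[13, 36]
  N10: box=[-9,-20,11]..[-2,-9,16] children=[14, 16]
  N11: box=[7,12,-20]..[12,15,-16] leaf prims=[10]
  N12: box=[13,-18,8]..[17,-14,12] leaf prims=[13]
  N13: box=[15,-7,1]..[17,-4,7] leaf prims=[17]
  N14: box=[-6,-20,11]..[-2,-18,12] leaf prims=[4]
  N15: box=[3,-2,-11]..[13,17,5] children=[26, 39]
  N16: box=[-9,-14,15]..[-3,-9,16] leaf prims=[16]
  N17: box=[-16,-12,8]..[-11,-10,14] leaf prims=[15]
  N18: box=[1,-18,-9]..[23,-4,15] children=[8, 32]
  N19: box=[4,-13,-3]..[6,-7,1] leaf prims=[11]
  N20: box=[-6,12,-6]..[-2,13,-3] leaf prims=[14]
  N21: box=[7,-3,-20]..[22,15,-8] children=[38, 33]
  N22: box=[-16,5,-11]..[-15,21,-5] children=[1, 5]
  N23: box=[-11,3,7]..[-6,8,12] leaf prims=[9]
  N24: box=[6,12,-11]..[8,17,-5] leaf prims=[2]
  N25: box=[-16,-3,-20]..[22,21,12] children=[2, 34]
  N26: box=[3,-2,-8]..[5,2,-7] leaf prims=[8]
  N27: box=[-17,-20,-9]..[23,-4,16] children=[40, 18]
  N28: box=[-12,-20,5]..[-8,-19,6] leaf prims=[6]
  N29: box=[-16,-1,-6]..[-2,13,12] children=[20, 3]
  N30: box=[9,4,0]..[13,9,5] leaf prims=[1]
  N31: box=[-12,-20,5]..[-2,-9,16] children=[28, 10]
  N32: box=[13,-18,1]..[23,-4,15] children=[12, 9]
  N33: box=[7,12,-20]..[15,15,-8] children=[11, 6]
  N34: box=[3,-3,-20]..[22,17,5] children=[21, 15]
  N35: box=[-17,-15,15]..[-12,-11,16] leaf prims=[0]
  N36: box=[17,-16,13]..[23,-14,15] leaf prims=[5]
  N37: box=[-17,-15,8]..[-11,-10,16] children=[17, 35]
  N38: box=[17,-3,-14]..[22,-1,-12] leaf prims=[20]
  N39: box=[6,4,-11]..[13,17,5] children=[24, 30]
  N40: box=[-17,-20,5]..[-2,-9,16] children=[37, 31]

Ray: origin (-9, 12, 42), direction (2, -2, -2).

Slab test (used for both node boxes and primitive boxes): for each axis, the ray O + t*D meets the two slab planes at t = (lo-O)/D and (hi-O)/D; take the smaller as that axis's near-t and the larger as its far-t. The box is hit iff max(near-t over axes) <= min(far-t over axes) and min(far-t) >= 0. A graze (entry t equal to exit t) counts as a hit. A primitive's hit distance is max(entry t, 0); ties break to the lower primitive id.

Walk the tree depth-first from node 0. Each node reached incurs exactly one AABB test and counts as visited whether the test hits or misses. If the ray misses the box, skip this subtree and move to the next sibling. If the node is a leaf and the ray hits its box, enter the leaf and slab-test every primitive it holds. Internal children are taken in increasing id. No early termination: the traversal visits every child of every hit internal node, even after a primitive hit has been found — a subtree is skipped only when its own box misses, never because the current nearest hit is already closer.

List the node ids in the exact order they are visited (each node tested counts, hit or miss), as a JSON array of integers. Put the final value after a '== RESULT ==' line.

Walk:
N0 x:[-4,16] y:[-9/2,16] z:[13,31] -> hit [13,16], descend [25, 27]
  N25 x:[-7/2,31/2] y:[-9/2,15/2] z:[15,31] -> miss, prune
  N27 x:[-4,16] y:[8,16] z:[13,51/2] -> hit [13,16], descend [18, 40]
    N18 x:[5,16] y:[8,15] z:[27/2,51/2] -> hit [27/2,15], descend [8, 32]
      N8 x:[5,8] y:[19/2,29/2] z:[41/2,51/2] -> miss, prune
      N32 x:[11,16] y:[8,15] z:[27/2,41/2] -> hit [27/2,15], descend [9, 12]
        N9 x:[12,16] y:[8,14] z:[27/2,41/2] -> hit [27/2,14], descend [13, 36]
          N13 x:[12,13] y:[8,19/2] z:[35/2,41/2] -> miss, prune
          N36 x:[13,16] y:[13,14] z:[27/2,29/2] -> hit [27/2,14] leaf, test {P5@t=27/2}
        N12 x:[11,13] y:[13,15] z:[15,17] -> miss, prune
    N40 x:[-4,7/2] y:[21/2,16] z:[13,37/2] -> miss, prune

Visited [0, 25, 27, 18, 8, 32, 9, 13, 36, 12, 40]. Tests: 11 box, 1 leaf. Nearest: P5.

== RESULT ==
[0, 25, 27, 18, 8, 32, 9, 13, 36, 12, 40]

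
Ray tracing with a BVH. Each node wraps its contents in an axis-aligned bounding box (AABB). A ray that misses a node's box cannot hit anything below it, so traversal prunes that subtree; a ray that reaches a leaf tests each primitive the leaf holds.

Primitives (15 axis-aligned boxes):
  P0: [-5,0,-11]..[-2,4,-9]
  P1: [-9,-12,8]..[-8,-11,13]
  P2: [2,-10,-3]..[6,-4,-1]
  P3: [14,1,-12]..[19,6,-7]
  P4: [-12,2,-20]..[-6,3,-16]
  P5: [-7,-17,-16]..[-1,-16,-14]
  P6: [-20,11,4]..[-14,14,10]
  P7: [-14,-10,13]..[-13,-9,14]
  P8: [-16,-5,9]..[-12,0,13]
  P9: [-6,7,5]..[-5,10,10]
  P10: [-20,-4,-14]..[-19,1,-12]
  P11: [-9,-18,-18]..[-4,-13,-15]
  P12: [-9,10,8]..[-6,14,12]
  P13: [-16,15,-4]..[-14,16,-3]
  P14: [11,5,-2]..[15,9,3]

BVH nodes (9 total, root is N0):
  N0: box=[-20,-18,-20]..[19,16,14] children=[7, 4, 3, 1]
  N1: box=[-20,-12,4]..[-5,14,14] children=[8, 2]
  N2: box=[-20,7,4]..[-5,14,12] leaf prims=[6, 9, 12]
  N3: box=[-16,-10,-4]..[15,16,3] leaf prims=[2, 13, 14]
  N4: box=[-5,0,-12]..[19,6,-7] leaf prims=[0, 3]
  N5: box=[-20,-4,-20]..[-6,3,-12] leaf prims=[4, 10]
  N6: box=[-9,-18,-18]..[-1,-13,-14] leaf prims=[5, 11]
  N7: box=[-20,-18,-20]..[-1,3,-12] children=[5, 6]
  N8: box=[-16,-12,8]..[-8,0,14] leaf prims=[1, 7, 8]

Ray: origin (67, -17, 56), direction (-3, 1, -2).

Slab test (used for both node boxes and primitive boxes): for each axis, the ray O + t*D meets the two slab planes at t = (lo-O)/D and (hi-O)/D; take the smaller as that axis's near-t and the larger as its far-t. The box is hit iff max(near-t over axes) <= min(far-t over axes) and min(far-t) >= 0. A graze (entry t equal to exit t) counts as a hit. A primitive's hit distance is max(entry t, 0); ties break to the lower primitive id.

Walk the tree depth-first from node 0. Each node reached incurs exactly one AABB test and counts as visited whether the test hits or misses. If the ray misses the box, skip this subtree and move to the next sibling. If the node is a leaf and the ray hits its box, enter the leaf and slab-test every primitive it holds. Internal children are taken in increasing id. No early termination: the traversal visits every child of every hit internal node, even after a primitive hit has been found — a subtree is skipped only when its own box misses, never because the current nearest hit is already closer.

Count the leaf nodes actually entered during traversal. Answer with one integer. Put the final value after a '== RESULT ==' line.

Walk:
N0 x:[16,29] y:[-1,33] z:[21,38] -> hit [21,29], descend [1, 3, 4, 7]
  N1 x:[24,29] y:[5,31] z:[21,26] -> hit [24,26], descend [2, 8]
    N2 x:[24,29] y:[24,31] z:[22,26] -> hit [24,26] leaf, test {P6(miss), P9@t=24, P12(miss)}
    N8 x:[25,83/3] y:[5,17] z:[21,24] -> miss, prune
  N3 x:[52/3,83/3] y:[7,33] z:[53/2,30] -> hit [53/2,83/3] leaf, test {P2(miss), P13(miss), P14(miss)}
  N4 x:[16,24] y:[17,23] z:[63/2,34] -> miss, prune
  N7 x:[68/3,29] y:[-1,20] z:[34,38] -> miss, prune

7 AABB tests over nodes [0, 1, 2, 8, 3, 4, 7]; 2 leaves entered; closest P9.

== RESULT ==
2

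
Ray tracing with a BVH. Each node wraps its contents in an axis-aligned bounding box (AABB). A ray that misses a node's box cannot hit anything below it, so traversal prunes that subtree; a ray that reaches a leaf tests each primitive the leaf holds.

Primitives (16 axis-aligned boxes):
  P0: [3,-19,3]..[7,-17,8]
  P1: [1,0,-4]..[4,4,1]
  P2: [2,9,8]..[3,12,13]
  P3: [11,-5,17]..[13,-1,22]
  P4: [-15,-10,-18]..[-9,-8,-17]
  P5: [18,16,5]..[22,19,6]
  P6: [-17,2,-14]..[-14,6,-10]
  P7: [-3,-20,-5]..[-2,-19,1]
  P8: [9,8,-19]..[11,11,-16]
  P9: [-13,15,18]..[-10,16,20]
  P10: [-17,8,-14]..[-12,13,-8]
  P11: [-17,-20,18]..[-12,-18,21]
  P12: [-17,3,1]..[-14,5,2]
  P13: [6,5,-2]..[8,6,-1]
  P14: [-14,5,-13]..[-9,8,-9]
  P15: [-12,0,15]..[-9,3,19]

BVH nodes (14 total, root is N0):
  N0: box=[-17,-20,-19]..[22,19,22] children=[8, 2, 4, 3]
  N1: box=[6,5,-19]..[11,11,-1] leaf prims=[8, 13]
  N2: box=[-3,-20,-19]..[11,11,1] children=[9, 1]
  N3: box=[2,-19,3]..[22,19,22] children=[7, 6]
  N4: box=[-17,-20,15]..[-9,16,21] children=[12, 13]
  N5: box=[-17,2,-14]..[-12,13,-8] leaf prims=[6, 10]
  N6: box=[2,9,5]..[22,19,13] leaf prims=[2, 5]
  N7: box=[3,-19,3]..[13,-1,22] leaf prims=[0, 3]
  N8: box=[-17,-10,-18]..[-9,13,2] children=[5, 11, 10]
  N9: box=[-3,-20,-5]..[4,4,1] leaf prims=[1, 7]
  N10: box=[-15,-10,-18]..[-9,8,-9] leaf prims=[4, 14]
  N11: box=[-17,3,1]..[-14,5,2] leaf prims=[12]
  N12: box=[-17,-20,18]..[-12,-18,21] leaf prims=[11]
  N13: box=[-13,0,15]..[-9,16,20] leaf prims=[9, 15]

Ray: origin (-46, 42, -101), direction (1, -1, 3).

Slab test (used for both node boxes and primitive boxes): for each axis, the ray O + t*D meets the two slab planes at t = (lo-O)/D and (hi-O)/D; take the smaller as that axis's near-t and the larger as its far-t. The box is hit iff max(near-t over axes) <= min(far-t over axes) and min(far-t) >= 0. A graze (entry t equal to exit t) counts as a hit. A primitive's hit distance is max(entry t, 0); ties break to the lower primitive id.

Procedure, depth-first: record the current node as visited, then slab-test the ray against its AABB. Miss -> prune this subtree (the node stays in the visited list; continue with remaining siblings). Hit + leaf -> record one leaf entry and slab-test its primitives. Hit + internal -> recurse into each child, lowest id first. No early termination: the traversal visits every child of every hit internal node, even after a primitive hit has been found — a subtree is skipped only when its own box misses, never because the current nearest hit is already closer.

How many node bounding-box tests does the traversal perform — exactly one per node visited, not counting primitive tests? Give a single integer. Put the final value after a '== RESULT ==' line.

Traverse from the root:
N0 x:[29,68] y:[23,62] z:[82/3,41] -> hit [29,41], descend [2, 3, 4, 8]
  N2 x:[43,57] y:[31,62] z:[82/3,34] -> miss, prune
  N3 x:[48,68] y:[23,61] z:[104/3,41] -> miss, prune
  N4 x:[29,37] y:[26,62] z:[116/3,122/3] -> miss, prune
  N8 x:[29,37] y:[29,52] z:[83/3,103/3] -> hit [29,103/3], descend [5, 10, 11]
    N5 x:[29,34] y:[29,40] z:[29,31] -> hit [29,31] leaf, test {P6(miss), P10@t=29}
    N10 x:[31,37] y:[34,52] z:[83/3,92/3] -> miss, prune
    N11 x:[29,32] y:[37,39] z:[34,103/3] -> miss, prune

Visited [0, 2, 3, 4, 8, 5, 10, 11]. Tests: 8 box, 1 leaf. Nearest: P10.

== RESULT ==
8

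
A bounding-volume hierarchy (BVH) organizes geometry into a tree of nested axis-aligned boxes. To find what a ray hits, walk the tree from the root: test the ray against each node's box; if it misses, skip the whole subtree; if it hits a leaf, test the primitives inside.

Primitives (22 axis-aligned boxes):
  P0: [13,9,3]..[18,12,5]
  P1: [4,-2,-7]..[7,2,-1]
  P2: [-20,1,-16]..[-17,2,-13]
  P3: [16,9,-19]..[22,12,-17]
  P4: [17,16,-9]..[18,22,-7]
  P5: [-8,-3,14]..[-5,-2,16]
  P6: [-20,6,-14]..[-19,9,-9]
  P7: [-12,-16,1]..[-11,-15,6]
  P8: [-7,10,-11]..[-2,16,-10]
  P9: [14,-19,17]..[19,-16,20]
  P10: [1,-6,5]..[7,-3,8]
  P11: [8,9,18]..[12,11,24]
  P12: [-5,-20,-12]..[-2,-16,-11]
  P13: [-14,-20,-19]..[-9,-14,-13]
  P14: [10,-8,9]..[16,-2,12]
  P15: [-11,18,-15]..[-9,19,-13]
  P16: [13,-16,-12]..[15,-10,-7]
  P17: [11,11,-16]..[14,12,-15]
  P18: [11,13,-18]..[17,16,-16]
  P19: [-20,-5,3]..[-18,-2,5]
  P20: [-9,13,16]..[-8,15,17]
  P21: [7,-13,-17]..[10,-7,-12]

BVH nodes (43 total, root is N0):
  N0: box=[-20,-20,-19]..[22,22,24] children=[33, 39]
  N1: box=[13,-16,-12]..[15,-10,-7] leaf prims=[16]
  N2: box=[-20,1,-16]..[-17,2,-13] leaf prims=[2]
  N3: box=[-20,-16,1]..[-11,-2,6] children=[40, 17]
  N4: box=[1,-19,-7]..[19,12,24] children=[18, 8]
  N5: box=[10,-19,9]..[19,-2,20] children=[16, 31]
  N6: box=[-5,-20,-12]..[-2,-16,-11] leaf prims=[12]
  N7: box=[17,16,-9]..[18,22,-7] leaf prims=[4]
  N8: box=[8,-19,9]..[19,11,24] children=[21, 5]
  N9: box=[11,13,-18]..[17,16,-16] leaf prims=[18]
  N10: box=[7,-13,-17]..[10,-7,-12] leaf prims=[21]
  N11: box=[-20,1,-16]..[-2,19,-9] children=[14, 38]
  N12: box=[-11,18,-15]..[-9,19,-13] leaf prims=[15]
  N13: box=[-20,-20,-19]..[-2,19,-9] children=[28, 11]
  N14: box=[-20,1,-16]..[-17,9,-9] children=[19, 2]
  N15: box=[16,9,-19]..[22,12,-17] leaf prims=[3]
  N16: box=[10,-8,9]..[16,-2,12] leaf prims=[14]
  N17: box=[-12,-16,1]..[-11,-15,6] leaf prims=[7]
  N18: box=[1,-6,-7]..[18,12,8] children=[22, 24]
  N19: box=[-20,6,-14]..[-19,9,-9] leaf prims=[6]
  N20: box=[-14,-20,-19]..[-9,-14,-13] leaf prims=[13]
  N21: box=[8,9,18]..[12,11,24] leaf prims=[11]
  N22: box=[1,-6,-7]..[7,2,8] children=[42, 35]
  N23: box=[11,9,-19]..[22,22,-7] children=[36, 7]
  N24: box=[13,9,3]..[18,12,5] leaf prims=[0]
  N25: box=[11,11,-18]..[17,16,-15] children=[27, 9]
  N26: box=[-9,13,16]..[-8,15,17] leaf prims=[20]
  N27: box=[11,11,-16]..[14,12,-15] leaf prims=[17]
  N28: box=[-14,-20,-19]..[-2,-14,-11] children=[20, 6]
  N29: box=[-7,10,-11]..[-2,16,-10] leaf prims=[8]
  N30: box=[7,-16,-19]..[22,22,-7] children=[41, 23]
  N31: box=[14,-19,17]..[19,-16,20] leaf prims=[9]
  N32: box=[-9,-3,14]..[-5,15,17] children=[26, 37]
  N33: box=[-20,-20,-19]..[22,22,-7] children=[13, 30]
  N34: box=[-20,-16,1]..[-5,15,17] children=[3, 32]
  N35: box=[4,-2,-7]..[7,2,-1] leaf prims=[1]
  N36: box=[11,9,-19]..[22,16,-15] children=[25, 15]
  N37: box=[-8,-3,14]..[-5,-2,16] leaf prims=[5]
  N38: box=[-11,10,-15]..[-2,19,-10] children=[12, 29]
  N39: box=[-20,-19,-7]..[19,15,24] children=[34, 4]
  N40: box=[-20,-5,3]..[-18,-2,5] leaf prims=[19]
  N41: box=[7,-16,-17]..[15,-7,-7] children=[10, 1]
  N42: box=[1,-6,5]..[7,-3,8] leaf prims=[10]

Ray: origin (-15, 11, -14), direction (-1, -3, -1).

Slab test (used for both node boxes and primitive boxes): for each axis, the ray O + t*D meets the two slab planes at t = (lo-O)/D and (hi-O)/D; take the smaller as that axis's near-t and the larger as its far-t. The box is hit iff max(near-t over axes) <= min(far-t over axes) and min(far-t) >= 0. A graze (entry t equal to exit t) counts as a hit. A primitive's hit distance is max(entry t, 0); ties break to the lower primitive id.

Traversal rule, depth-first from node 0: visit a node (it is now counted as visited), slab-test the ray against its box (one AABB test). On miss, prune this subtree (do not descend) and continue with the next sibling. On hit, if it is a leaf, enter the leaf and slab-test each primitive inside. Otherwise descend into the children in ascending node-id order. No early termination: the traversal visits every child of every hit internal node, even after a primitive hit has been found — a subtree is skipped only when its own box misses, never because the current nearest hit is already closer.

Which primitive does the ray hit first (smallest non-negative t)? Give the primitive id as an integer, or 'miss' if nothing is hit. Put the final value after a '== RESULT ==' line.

Traverse from the root:
N0 x:[-37,5] y:[-11/3,31/3] z:[-38,5] -> hit [-11/3,5], descend [33, 39]
  N33 x:[-37,5] y:[-11/3,31/3] z:[-7,5] -> hit [-11/3,5], descend [13, 30]
    N13 x:[-13,5] y:[-8/3,31/3] z:[-5,5] -> hit [-8/3,5], descend [11, 28]
      N11 x:[-13,5] y:[-8/3,10/3] z:[-5,2] -> hit [-8/3,2], descend [14, 38]
        N14 x:[2,5] y:[2/3,10/3] z:[-5,2] -> hit [2,2], descend [2, 19]
          N2 x:[2,5] y:[3,10/3] z:[-1,2] -> miss, prune
          N19 x:[4,5] y:[2/3,5/3] z:[-5,0] -> miss, prune
        N38 x:[-13,-4] y:[-8/3,1/3] z:[-4,1] -> miss, prune
      N28 x:[-13,-1] y:[25/3,31/3] z:[-3,5] -> miss, prune
    N30 x:[-37,-22] y:[-11/3,9] z:[-7,5] -> miss, prune
  N39 x:[-34,5] y:[-4/3,10] z:[-38,-7] -> miss, prune

11 AABB tests over nodes [0, 33, 13, 11, 14, 2, 19, 38, 28, 30, 39]; 0 leaves entered; closest miss.

== RESULT ==
miss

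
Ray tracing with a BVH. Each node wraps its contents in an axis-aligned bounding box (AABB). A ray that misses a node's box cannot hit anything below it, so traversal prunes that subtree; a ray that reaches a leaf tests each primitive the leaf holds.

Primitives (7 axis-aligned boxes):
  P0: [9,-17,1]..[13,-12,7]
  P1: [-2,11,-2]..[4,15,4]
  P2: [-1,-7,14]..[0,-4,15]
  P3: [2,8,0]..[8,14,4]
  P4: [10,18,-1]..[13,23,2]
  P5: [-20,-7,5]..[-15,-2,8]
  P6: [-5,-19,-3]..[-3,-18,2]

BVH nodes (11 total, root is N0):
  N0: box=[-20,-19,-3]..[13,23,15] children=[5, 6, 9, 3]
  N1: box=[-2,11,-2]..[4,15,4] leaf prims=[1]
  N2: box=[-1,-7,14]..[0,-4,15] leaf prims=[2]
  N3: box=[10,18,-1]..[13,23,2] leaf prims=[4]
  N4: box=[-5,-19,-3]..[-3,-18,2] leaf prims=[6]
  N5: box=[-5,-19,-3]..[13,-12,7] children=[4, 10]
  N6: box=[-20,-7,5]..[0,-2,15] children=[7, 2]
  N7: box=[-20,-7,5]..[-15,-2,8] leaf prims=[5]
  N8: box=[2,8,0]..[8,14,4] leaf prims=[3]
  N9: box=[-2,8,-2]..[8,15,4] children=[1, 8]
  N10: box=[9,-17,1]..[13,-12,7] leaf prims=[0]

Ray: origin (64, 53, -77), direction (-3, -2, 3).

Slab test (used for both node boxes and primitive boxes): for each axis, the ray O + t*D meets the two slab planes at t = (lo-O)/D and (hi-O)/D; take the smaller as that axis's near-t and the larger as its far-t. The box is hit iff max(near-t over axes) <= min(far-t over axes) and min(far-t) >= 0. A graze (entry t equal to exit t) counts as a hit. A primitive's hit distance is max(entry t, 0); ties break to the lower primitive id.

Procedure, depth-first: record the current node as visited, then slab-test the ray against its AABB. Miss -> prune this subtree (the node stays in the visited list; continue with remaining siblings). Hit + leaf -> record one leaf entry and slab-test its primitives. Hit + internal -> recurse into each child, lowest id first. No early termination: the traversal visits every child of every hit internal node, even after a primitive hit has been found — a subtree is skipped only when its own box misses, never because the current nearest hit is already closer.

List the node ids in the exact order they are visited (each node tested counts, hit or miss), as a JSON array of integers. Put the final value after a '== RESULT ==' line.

Traverse from the root:
N0 x:[17,28] y:[15,36] z:[74/3,92/3] -> hit [74/3,28], descend [3, 5, 6, 9]
  N3 x:[17,18] y:[15,35/2] z:[76/3,79/3] -> miss, prune
  N5 x:[17,23] y:[65/2,36] z:[74/3,28] -> miss, prune
  N6 x:[64/3,28] y:[55/2,30] z:[82/3,92/3] -> hit [55/2,28], descend [2, 7]
    N2 x:[64/3,65/3] y:[57/2,30] z:[91/3,92/3] -> miss, prune
    N7 x:[79/3,28] y:[55/2,30] z:[82/3,85/3] -> hit [55/2,28] leaf, test {P5@t=55/2}
  N9 x:[56/3,22] y:[19,45/2] z:[25,27] -> miss, prune

Visited [0, 3, 5, 6, 2, 7, 9]. Tests: 7 box, 1 leaf. Nearest: P5.

== RESULT ==
[0, 3, 5, 6, 2, 7, 9]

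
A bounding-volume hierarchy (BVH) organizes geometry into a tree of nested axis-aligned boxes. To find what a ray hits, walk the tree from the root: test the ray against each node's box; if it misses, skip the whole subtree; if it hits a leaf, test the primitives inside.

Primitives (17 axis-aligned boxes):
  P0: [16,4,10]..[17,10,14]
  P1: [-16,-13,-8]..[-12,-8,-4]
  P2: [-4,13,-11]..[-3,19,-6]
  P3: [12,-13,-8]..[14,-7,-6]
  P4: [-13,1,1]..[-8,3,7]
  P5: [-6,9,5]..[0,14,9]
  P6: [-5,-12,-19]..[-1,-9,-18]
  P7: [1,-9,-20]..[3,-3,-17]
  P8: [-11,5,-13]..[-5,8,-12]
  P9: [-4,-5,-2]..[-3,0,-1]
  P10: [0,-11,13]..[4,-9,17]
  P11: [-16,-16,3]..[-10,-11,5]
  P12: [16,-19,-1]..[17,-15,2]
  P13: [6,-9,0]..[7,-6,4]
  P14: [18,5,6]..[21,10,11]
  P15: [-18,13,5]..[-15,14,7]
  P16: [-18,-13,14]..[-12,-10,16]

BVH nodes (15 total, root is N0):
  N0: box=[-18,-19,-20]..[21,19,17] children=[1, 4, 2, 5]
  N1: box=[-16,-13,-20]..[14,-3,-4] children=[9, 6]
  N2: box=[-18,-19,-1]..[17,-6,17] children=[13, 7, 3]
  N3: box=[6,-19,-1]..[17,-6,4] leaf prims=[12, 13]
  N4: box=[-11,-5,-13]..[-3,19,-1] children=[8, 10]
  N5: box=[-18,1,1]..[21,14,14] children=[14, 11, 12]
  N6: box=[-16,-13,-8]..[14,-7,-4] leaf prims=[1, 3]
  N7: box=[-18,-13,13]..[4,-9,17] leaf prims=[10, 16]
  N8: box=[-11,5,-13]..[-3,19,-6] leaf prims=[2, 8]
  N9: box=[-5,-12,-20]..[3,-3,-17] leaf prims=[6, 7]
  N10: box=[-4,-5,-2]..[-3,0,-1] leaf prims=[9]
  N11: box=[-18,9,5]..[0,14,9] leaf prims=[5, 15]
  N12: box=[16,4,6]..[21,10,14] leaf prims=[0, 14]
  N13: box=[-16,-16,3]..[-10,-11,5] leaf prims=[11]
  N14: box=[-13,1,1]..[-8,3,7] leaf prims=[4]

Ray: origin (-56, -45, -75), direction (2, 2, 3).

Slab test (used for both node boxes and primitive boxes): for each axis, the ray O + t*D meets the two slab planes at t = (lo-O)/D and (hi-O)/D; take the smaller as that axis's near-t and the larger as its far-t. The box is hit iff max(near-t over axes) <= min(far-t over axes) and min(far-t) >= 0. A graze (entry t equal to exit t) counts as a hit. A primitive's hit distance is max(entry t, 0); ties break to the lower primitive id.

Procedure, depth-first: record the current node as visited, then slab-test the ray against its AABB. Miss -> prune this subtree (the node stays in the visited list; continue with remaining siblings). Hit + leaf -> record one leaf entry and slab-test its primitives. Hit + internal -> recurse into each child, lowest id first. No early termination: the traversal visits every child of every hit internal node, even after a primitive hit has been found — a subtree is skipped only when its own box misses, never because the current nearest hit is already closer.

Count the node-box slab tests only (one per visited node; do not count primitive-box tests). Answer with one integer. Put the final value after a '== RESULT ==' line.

Walk:
N0 x:[19,77/2] y:[13,32] z:[55/3,92/3] -> hit [19,92/3], descend [1, 2, 4, 5]
  N1 x:[20,35] y:[16,21] z:[55/3,71/3] -> hit [20,21], descend [6, 9]
    N6 x:[20,35] y:[16,19] z:[67/3,71/3] -> miss, prune
    N9 x:[51/2,59/2] y:[33/2,21] z:[55/3,58/3] -> miss, prune
  N2 x:[19,73/2] y:[13,39/2] z:[74/3,92/3] -> miss, prune
  N4 x:[45/2,53/2] y:[20,32] z:[62/3,74/3] -> hit [45/2,74/3], descend [8, 10]
    N8 x:[45/2,53/2] y:[25,32] z:[62/3,23] -> miss, prune
    N10 x:[26,53/2] y:[20,45/2] z:[73/3,74/3] -> miss, prune
  N5 x:[19,77/2] y:[23,59/2] z:[76/3,89/3] -> hit [76/3,59/2], descend [11, 12, 14]
    N11 x:[19,28] y:[27,59/2] z:[80/3,28] -> hit [27,28] leaf, test {P5@t=27, P15(miss)}
    N12 x:[36,77/2] y:[49/2,55/2] z:[27,89/3] -> miss, prune
    N14 x:[43/2,24] y:[23,24] z:[76/3,82/3] -> miss, prune

Visited [0, 1, 6, 9, 2, 4, 8, 10, 5, 11, 12, 14]. Tests: 12 box, 1 leaf. Nearest: P5.

== RESULT ==
12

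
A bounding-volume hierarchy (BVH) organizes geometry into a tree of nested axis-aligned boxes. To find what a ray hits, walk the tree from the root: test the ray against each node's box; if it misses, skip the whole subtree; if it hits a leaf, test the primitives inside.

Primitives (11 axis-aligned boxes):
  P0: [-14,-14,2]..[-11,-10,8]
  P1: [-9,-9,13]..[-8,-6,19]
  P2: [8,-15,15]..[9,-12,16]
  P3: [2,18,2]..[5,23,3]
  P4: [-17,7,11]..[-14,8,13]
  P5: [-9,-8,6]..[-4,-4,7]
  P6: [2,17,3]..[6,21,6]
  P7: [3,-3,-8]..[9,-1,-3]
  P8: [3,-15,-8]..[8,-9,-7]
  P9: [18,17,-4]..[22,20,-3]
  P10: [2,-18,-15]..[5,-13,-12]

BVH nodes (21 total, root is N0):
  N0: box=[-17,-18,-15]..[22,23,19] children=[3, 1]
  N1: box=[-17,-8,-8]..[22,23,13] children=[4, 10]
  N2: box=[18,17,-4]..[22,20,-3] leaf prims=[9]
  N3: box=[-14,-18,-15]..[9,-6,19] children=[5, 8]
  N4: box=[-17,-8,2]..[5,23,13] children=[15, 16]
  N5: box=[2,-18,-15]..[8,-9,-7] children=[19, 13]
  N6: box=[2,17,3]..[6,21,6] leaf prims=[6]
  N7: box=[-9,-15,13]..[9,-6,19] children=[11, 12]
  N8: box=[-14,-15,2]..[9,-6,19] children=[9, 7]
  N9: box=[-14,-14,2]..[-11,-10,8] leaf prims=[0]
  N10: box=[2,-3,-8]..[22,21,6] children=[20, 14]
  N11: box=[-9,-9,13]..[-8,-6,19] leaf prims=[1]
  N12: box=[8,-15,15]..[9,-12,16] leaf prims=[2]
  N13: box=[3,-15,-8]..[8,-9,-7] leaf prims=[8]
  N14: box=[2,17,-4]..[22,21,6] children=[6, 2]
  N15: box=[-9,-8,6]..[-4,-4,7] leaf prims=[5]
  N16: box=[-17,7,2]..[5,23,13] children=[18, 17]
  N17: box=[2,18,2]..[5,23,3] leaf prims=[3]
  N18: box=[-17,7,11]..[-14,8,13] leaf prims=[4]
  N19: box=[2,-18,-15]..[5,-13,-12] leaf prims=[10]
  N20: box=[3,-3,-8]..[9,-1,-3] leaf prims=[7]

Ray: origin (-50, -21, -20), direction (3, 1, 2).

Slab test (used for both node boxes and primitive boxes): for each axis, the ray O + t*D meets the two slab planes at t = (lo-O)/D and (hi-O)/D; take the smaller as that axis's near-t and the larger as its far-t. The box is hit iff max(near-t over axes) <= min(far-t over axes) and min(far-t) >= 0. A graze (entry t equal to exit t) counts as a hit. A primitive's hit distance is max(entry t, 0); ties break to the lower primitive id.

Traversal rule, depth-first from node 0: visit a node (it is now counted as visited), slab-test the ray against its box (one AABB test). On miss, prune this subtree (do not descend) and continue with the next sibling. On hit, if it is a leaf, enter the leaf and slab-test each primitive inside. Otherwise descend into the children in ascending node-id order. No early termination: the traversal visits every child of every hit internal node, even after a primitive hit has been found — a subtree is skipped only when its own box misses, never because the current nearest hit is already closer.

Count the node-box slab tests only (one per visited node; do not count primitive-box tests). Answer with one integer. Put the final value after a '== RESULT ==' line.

Trace the traversal:
N0 x:[11,24] y:[3,44] z:[5/2,39/2] -> hit [11,39/2], descend [1, 3]
  N1 x:[11,24] y:[13,44] z:[6,33/2] -> hit [13,33/2], descend [4, 10]
    N4 x:[11,55/3] y:[13,44] z:[11,33/2] -> hit [13,33/2], descend [15, 16]
      N15 x:[41/3,46/3] y:[13,17] z:[13,27/2] -> miss, prune
      N16 x:[11,55/3] y:[28,44] z:[11,33/2] -> miss, prune
    N10 x:[52/3,24] y:[18,42] z:[6,13] -> miss, prune
  N3 x:[12,59/3] y:[3,15] z:[5/2,39/2] -> hit [12,15], descend [5, 8]
    N5 x:[52/3,58/3] y:[3,12] z:[5/2,13/2] -> miss, prune
    N8 x:[12,59/3] y:[6,15] z:[11,39/2] -> hit [12,15], descend [7, 9]
      N7 x:[41/3,59/3] y:[6,15] z:[33/2,39/2] -> miss, prune
      N9 x:[12,13] y:[7,11] z:[11,14] -> miss, prune

Summary -> nodes [0, 1, 4, 15, 16, 10, 3, 5, 8, 7, 9]; box-tests=11; leaf-entries=0; first=miss

== RESULT ==
11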